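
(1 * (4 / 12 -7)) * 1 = -20 / 3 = -6.67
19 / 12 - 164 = -1949 / 12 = -162.42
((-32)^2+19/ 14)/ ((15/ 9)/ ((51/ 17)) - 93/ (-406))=3746655/ 2867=1306.82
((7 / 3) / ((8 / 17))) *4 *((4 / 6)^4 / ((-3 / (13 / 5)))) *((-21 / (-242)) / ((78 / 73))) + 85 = 37367207 / 441045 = 84.72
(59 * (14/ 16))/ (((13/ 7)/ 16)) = 5782/ 13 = 444.77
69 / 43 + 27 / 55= 4956 / 2365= 2.10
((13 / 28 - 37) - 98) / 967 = -3767 / 27076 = -0.14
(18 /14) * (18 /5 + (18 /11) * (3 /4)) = 4779 /770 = 6.21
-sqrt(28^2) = -28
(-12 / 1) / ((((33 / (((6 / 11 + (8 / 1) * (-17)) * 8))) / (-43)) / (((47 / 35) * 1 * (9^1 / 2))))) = -86725152 / 847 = -102390.97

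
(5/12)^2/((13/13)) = 25/144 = 0.17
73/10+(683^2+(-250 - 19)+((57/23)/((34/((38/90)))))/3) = 8203269524/17595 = 466227.31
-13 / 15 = -0.87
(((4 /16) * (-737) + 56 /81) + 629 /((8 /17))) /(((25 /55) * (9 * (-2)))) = -8219057 /58320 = -140.93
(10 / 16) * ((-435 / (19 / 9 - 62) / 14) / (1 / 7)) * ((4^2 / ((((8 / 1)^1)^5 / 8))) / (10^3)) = 783 / 88309760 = 0.00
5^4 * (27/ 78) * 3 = 16875/ 26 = 649.04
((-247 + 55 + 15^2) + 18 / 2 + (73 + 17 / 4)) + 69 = 753 / 4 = 188.25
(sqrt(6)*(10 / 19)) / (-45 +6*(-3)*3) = -10*sqrt(6) / 1881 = -0.01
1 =1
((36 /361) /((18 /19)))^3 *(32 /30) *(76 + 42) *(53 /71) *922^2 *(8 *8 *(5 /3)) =43552156352512 /4382901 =9936833.24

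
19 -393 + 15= -359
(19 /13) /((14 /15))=285 /182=1.57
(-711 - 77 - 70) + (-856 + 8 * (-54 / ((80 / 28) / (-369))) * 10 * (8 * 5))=22315406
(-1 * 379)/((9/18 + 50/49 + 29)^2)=-3639916/8946081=-0.41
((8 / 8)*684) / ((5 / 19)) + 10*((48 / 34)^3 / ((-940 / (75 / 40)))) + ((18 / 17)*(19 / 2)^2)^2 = 54174642219 / 4618220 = 11730.63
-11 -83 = -94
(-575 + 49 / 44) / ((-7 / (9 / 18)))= 25251 / 616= 40.99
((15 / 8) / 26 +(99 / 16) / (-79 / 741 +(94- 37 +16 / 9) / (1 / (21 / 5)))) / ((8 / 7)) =129374175 / 1521305344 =0.09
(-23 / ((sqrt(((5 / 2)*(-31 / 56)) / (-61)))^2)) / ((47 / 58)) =-9113888 / 7285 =-1251.05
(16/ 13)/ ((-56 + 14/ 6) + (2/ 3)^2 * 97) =-144/ 1235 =-0.12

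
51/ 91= 0.56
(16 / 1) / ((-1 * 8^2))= -1 / 4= -0.25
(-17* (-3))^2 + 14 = 2615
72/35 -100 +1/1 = -3393/35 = -96.94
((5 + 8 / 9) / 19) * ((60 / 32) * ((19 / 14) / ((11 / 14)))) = 265 / 264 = 1.00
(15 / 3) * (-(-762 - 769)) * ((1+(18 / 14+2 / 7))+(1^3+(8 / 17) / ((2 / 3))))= 3896395 / 119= 32742.82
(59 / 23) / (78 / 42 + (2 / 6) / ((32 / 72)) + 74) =1652 / 49335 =0.03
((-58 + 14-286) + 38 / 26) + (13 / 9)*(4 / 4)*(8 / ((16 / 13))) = -74681 / 234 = -319.15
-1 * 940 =-940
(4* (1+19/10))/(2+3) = 58/25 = 2.32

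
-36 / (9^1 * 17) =-4 / 17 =-0.24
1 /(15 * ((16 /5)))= 1 /48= 0.02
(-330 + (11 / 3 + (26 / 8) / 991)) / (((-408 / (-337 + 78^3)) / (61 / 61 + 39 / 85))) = 671166124433 / 1212984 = 553318.20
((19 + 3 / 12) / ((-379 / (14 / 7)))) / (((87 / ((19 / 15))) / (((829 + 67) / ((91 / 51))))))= -1591744 / 2143245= -0.74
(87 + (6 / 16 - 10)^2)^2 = 132181009 / 4096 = 32270.75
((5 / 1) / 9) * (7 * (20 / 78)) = 350 / 351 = 1.00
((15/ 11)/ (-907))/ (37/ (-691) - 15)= 10365/ 103780754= 0.00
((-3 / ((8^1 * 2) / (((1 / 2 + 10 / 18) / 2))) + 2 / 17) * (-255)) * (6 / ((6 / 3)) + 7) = -1525 / 32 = -47.66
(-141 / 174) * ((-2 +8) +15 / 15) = -329 / 58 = -5.67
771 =771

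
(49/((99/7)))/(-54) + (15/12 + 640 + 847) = 15911683/10692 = 1488.19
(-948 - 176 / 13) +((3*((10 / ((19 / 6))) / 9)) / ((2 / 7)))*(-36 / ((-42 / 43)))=-203960 / 247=-825.75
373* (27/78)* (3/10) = 10071/260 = 38.73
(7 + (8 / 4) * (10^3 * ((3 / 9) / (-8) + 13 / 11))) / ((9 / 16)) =1207696 / 297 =4066.32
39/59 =0.66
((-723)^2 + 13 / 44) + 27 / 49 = 1127005549 / 2156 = 522729.85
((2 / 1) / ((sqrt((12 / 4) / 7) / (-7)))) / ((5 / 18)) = -84 * sqrt(21) / 5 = -76.99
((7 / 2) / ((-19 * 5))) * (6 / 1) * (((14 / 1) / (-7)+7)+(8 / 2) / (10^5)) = -138159 / 125000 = -1.11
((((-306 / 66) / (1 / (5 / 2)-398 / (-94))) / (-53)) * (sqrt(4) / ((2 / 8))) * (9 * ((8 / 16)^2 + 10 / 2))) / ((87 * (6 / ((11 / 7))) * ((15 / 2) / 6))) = 3196 / 185977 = 0.02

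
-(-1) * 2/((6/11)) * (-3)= -11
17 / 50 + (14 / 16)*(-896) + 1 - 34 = -40833 / 50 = -816.66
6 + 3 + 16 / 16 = 10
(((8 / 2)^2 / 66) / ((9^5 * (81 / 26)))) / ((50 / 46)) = 4784 / 3945949425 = 0.00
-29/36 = -0.81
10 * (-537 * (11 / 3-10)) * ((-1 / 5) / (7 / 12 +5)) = -81624 / 67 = -1218.27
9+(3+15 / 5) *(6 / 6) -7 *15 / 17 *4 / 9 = 12.25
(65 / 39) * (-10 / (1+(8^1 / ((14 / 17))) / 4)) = -175 / 36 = -4.86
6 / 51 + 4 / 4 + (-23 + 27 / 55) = -20001 / 935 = -21.39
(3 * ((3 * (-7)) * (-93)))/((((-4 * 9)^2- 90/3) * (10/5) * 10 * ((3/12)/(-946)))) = -923769/1055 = -875.61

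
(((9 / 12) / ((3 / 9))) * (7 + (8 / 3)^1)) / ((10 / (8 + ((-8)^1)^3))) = -1096.20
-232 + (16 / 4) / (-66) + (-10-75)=-10463 / 33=-317.06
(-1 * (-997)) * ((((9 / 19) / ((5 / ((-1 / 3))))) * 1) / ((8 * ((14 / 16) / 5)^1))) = -2991 / 133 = -22.49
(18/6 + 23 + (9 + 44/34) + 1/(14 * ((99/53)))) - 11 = 596881/23562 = 25.33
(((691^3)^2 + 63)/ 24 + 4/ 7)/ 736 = 6162816379974.85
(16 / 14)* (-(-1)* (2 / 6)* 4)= 32 / 21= 1.52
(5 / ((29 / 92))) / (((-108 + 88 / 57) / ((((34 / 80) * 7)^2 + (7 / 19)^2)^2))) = -1858964069349429 / 154494969344000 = -12.03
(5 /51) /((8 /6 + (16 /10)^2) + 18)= 125 /27914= 0.00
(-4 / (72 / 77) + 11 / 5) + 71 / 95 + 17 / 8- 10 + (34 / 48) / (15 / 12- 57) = -2812115 / 305064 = -9.22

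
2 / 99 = 0.02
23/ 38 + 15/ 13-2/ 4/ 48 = 41465/ 23712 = 1.75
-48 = -48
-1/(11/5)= -0.45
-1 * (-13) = 13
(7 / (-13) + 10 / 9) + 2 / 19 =1507 / 2223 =0.68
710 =710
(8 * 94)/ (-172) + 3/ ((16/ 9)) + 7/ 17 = -26583/ 11696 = -2.27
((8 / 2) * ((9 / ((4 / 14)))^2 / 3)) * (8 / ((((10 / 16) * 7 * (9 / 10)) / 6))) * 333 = 5370624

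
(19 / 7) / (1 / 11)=209 / 7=29.86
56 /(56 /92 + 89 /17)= 21896 /2285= 9.58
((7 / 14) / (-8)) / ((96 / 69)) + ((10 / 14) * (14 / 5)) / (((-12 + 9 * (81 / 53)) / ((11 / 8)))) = 1.52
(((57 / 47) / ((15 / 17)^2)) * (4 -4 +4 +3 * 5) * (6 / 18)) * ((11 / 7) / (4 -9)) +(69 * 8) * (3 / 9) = 66955381 / 370125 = 180.90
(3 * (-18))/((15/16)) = -288/5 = -57.60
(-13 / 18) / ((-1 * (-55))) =-13 / 990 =-0.01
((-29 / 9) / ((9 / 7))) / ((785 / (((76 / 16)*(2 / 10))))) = -0.00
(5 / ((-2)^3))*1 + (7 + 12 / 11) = 7.47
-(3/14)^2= -9/196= -0.05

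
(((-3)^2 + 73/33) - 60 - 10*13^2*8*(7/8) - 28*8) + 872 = -370616/33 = -11230.79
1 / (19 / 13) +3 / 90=409 / 570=0.72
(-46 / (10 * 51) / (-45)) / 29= 23 / 332775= 0.00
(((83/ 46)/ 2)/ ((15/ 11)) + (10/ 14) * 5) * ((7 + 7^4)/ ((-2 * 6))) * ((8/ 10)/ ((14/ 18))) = -3516626/ 4025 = -873.70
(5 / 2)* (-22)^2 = 1210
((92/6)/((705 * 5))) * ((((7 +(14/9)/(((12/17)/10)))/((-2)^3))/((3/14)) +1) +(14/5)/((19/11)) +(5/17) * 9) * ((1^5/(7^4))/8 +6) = -1011671165366/3321468068625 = -0.30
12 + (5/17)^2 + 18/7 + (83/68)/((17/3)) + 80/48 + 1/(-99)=13242233/801108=16.53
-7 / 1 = -7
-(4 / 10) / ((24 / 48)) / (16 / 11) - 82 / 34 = -1007 / 340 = -2.96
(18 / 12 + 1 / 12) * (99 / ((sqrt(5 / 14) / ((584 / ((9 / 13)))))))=396682 * sqrt(70) / 15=221258.65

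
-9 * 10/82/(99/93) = -465/451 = -1.03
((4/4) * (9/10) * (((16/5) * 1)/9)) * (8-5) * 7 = 168/25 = 6.72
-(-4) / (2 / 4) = 8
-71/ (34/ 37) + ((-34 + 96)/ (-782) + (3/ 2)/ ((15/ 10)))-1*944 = -797909/ 782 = -1020.34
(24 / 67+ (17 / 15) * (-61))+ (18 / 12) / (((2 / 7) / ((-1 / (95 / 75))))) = -5569619 / 76380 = -72.92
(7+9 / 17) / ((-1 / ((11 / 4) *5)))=-103.53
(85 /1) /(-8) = -85 /8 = -10.62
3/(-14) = -3/14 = -0.21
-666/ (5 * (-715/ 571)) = 380286/ 3575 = 106.37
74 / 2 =37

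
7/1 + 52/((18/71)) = 1909/9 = 212.11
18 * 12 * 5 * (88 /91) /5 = 19008 /91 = 208.88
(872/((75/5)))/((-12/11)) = -2398/45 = -53.29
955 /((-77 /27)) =-25785 /77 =-334.87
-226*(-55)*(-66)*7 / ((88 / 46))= -3001845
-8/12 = -2/3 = -0.67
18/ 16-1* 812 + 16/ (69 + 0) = -447475/ 552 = -810.64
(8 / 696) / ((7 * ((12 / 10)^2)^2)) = 625 / 789264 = 0.00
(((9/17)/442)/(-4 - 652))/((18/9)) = -9/9858368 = -0.00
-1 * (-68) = 68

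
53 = 53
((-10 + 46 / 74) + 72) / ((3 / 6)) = 125.24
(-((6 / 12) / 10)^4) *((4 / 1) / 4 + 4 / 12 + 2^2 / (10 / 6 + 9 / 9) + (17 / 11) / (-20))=-0.00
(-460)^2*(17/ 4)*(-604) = -543177200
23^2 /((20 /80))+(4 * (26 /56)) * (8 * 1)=14916 /7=2130.86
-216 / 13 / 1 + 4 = -12.62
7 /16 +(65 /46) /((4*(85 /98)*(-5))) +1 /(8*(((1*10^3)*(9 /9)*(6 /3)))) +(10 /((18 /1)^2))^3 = 1184037226831 /3324694896000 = 0.36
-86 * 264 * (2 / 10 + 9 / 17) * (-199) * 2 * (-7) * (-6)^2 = -141181463808 / 85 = -1660958397.74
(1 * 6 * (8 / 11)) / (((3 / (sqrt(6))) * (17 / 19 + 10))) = 304 * sqrt(6) / 2277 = 0.33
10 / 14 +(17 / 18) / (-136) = 713 / 1008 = 0.71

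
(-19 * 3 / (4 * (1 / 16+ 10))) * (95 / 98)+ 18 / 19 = -63768 / 149891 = -0.43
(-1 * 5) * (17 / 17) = -5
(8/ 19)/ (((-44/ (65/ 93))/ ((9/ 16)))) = -0.00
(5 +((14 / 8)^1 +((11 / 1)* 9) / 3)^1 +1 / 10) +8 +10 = 1157 / 20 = 57.85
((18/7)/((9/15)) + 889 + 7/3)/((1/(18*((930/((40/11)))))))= 28860876/7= 4122982.29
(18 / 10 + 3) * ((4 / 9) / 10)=16 / 75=0.21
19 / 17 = 1.12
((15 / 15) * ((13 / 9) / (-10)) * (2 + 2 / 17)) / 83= -26 / 7055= -0.00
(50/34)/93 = 25/1581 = 0.02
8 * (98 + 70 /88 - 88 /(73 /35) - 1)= 357198 /803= 444.83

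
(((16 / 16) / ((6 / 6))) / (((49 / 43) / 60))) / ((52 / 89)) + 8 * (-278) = -1359283 / 637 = -2133.88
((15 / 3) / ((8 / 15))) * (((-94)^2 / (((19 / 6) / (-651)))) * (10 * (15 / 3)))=-16178163750 / 19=-851482302.63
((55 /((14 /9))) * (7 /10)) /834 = 33 /1112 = 0.03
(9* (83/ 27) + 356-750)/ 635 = -1099/ 1905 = -0.58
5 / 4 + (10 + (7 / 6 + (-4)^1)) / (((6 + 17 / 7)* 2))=593 / 354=1.68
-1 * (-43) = 43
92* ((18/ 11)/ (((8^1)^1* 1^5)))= 207/ 11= 18.82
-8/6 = -1.33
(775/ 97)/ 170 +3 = 10049/ 3298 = 3.05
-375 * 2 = -750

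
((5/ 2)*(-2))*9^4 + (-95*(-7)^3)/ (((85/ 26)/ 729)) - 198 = 122962167/ 17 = 7233068.65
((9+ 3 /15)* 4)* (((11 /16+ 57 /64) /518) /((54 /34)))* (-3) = -39491 /186480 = -0.21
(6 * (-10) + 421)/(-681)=-361/681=-0.53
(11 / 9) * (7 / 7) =11 / 9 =1.22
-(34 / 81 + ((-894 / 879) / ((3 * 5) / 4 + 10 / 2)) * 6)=230642 / 830655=0.28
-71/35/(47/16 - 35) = 1136/17955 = 0.06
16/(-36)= -4/9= -0.44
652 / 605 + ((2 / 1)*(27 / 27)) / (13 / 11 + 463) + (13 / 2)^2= 267716329 / 6178260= 43.33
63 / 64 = 0.98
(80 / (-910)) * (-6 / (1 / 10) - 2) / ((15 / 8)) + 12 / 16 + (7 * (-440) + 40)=-16578433 / 5460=-3036.34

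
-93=-93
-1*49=-49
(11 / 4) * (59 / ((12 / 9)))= 1947 / 16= 121.69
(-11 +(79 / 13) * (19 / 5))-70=-57.91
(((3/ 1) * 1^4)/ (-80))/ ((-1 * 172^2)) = 0.00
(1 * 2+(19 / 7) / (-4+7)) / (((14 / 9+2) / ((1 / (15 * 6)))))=61 / 6720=0.01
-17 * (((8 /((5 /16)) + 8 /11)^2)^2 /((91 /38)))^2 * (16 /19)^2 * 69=-23213812038173421806304532365312 /693400739672265625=-33478204896558.63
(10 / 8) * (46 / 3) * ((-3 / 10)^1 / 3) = -23 / 12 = -1.92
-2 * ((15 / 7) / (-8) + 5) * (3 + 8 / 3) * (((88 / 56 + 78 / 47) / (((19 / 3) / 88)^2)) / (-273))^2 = -228956657544637440 / 817686870451087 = -280.01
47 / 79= 0.59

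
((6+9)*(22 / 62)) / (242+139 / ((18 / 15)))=990 / 66557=0.01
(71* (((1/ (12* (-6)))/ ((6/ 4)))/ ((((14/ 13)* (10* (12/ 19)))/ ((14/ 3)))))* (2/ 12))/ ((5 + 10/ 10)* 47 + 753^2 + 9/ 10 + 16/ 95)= -333203/ 2514419980704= -0.00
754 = 754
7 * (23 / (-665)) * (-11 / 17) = 0.16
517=517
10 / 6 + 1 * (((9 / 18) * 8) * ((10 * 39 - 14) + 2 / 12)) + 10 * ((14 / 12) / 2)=9073 / 6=1512.17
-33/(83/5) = -165/83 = -1.99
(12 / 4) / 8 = 3 / 8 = 0.38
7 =7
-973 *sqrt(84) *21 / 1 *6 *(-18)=4413528 *sqrt(21)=20225326.14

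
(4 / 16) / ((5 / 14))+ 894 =894.70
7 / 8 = 0.88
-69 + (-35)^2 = 1156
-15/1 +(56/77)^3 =-19453/1331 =-14.62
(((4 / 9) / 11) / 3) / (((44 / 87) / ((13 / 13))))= 29 / 1089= 0.03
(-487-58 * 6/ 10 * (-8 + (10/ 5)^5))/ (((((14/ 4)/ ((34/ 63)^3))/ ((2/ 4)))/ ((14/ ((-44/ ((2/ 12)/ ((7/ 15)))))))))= 5905426/ 1750329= 3.37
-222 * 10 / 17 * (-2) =261.18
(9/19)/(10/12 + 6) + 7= 5507/779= 7.07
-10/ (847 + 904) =-0.01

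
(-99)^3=-970299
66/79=0.84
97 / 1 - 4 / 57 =5525 / 57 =96.93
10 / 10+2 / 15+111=1682 / 15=112.13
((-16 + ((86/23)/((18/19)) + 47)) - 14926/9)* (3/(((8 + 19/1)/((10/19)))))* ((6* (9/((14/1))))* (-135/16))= 9451800/3059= 3089.83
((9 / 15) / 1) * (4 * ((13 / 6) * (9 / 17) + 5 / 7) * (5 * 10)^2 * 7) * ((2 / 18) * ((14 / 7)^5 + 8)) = 17720000 / 51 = 347450.98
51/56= 0.91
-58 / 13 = -4.46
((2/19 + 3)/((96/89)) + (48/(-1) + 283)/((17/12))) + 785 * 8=199963187/31008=6448.76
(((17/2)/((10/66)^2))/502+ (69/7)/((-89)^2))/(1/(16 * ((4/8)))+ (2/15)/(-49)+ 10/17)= 734150658654/706029344665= 1.04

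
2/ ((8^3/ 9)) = 9/ 256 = 0.04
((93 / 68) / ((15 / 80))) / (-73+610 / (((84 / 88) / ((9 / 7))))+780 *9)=6076 / 6471271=0.00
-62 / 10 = -31 / 5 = -6.20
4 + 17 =21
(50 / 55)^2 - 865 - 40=-109405 / 121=-904.17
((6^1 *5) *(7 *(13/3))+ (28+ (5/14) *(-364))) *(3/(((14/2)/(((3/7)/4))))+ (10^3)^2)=39592001818/49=808000037.10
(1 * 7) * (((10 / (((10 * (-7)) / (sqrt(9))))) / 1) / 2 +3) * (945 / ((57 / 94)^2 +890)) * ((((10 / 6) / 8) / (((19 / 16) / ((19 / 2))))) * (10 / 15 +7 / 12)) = 678439125 / 15734578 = 43.12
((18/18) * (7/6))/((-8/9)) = -21/16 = -1.31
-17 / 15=-1.13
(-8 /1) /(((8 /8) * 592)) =-1 /74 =-0.01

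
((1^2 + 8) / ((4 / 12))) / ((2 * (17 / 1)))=27 / 34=0.79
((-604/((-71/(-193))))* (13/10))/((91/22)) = -1282292/2485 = -516.01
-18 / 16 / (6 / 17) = -51 / 16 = -3.19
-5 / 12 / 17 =-5 / 204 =-0.02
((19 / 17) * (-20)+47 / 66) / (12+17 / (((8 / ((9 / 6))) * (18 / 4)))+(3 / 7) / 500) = -1.70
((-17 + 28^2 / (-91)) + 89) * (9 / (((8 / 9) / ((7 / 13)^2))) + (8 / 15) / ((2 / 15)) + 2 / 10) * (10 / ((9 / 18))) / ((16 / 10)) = 24842055 / 4394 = 5653.63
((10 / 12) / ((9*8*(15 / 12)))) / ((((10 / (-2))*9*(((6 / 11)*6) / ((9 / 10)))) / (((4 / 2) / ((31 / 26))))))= -143 / 1506600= -0.00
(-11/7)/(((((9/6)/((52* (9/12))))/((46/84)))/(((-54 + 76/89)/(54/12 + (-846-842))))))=-2393380/3388497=-0.71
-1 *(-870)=870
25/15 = 5/3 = 1.67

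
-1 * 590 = -590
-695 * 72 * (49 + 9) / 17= -2902320 / 17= -170724.71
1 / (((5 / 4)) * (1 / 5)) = 4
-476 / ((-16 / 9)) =1071 / 4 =267.75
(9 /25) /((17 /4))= 36 /425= 0.08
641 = 641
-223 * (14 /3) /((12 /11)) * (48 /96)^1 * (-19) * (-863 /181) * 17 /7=-683771297 /6516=-104937.28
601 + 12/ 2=607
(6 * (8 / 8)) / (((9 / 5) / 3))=10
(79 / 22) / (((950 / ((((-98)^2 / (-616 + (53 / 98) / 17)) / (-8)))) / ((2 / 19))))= 158002607 / 203752605650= 0.00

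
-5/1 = -5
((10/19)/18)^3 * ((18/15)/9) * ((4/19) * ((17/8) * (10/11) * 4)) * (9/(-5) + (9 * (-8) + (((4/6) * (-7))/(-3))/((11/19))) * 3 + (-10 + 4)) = -121029800/103459365801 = -0.00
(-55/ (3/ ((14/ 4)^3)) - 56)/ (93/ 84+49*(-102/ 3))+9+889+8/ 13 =3269317783/ 3636126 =899.12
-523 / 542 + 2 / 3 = -485 / 1626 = -0.30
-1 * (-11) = 11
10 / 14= 5 / 7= 0.71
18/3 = 6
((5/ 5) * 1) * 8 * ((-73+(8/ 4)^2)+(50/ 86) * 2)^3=-198563433704/ 79507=-2497433.35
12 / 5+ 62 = 322 / 5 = 64.40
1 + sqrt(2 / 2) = 2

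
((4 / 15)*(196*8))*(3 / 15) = 6272 / 75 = 83.63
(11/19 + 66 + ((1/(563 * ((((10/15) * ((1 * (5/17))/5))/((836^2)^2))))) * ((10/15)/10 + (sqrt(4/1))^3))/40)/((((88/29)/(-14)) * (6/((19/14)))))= -1048520882228879/225200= -4655954183.96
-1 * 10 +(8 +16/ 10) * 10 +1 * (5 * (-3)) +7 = 78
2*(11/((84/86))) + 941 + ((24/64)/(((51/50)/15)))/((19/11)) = 26228953/27132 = 966.72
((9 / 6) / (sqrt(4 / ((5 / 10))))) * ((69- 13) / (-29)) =-21 * sqrt(2) / 29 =-1.02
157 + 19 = 176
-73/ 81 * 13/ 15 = -949/ 1215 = -0.78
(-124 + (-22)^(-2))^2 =3601800225 / 234256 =15375.49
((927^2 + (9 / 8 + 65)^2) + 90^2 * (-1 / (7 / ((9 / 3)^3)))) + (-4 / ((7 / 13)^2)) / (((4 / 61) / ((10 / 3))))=7825173299 / 9408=831757.37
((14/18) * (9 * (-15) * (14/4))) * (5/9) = -1225/6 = -204.17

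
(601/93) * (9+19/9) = 71.80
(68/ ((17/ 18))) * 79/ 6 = 948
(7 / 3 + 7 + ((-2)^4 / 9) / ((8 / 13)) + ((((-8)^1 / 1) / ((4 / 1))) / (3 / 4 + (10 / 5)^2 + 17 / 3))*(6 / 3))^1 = 13318 / 1125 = 11.84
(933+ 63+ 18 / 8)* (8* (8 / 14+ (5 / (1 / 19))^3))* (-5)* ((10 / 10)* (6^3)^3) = -345009988741669302.86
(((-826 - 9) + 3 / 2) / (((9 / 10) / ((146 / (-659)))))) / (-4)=-608455 / 11862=-51.29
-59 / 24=-2.46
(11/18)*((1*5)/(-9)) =-55/162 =-0.34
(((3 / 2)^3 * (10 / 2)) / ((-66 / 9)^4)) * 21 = 229635 / 1874048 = 0.12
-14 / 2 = -7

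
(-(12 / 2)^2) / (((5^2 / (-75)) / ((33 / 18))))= 198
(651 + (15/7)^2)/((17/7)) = 32124/119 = 269.95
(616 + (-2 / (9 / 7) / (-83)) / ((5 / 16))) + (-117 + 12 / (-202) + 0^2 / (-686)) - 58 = 166360849 / 377235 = 441.00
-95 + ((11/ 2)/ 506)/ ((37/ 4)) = -80844/ 851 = -95.00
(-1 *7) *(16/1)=-112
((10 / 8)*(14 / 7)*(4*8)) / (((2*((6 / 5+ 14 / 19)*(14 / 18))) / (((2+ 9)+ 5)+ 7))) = 4275 / 7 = 610.71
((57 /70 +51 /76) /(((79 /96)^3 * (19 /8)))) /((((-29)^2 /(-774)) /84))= -64934115803136 /748435667195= -86.76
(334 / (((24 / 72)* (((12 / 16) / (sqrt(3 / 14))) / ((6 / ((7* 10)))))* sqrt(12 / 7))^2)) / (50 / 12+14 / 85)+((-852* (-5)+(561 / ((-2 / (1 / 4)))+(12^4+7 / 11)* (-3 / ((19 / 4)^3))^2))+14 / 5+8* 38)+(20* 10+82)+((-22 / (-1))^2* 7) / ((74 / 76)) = 686070224722734876293 / 82902533382625880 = 8275.62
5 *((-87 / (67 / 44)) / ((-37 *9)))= 6380 / 7437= 0.86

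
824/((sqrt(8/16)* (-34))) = -412* sqrt(2)/17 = -34.27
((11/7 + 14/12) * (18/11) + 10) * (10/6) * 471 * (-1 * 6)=-68203.25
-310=-310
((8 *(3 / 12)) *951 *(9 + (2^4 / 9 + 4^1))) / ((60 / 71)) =2993431 / 90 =33260.34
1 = 1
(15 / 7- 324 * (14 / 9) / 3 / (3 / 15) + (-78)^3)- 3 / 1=-3327750 / 7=-475392.86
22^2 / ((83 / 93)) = 45012 / 83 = 542.31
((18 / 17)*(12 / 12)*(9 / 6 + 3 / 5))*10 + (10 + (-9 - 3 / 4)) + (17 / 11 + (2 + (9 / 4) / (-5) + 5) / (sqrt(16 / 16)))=28593 / 935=30.58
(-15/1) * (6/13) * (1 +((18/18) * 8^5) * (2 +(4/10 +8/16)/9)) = -6193242/13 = -476403.23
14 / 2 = 7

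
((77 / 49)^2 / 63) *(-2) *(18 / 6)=-242 / 1029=-0.24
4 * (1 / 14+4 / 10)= 66 / 35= 1.89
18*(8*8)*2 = 2304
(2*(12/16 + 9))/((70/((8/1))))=78/35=2.23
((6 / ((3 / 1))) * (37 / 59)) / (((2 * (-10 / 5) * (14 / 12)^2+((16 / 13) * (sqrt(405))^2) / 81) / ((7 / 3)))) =20202 / 4897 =4.13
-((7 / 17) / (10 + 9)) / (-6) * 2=7 / 969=0.01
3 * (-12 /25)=-36 /25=-1.44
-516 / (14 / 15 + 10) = -1935 / 41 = -47.20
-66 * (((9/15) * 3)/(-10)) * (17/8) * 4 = 5049/50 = 100.98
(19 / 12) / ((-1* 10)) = -19 / 120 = -0.16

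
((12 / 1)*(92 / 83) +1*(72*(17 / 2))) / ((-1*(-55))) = 11.37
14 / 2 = 7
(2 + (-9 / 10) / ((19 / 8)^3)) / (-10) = -33143 / 171475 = -0.19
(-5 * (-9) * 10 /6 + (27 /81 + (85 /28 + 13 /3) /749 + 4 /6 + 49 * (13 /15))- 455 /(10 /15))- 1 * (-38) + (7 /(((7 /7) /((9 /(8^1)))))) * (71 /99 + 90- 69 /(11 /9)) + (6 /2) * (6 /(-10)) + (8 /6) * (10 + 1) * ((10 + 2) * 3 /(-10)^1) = -1075504489 /3460380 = -310.81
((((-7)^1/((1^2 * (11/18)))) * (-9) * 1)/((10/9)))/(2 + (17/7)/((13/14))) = 22113/1100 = 20.10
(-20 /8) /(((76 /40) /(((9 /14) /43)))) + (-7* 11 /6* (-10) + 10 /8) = 8891695 /68628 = 129.56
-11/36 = -0.31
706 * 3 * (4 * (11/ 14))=46596/ 7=6656.57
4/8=1/2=0.50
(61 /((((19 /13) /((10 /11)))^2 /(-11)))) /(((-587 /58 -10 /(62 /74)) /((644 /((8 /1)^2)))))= 37302858775 /314955894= 118.44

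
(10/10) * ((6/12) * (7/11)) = 7/22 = 0.32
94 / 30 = 47 / 15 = 3.13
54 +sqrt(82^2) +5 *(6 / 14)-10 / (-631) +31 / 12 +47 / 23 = 174068681 / 1219092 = 142.79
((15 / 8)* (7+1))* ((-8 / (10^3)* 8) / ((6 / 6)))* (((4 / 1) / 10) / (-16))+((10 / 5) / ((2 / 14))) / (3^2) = 1777 / 1125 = 1.58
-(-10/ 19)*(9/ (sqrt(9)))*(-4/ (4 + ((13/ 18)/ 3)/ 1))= -6480/ 4351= -1.49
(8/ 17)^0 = 1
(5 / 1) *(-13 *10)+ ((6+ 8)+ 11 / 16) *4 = -2365 / 4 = -591.25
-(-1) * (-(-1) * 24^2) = 576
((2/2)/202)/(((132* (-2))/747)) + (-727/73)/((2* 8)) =-412937/648824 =-0.64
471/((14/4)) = 134.57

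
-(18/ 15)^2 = -36/ 25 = -1.44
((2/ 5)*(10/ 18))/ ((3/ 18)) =4/ 3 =1.33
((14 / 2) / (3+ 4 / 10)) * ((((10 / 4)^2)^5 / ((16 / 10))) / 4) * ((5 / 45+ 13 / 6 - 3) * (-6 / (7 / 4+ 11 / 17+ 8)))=3173828125 / 2482176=1278.65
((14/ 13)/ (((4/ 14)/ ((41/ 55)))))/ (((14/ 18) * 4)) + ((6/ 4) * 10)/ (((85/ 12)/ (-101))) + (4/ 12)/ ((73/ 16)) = -2266977811/ 10647780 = -212.91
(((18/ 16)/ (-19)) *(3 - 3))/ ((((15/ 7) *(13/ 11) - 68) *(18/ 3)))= 0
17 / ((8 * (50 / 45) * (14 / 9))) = 1377 / 1120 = 1.23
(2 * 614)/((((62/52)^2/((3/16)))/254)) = 39534846/961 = 41139.28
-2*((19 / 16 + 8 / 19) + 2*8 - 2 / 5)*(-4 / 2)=26157 / 380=68.83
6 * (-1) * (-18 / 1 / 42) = 18 / 7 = 2.57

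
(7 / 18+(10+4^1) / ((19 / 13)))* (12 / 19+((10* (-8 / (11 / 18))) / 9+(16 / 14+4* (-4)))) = -10249402 / 35739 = -286.78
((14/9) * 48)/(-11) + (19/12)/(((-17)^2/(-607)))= -385807/38148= -10.11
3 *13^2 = 507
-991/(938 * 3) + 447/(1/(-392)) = -493081327/2814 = -175224.35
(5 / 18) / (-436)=-5 / 7848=-0.00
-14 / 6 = -2.33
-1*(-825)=825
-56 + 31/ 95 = -5289/ 95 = -55.67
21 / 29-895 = -25934 / 29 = -894.28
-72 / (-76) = 18 / 19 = 0.95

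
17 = 17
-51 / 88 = -0.58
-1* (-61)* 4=244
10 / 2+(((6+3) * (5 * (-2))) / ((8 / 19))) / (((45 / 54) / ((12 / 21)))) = -991 / 7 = -141.57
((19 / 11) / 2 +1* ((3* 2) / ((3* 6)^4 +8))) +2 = 150321 / 52492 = 2.86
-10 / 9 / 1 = -10 / 9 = -1.11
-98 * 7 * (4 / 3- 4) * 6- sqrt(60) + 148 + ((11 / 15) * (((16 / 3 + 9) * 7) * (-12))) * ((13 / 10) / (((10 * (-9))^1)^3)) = 304102393043 / 27337500- 2 * sqrt(15) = 11116.26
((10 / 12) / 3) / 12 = 0.02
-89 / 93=-0.96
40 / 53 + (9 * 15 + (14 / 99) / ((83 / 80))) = 59180675 / 435501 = 135.89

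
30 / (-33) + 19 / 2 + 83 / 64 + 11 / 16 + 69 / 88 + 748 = 48599 / 64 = 759.36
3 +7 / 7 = 4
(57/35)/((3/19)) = 361/35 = 10.31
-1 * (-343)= 343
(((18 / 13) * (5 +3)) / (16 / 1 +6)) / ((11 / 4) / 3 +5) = 864 / 10153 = 0.09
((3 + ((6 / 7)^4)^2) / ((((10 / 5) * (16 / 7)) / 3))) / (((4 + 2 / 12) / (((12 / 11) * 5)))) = 512298513 / 181179460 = 2.83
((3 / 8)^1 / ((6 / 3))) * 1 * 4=0.75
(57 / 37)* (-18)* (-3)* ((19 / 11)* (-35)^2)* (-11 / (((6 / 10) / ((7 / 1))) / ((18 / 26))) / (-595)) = 214921350 / 8177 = 26283.64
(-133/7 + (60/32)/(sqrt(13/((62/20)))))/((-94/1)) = 19/94 - 3*sqrt(4030)/19552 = 0.19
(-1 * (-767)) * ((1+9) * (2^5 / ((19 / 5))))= 1227200 / 19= 64589.47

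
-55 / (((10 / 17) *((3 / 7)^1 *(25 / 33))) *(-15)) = 14399 / 750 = 19.20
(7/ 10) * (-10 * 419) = -2933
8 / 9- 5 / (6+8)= 67 / 126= 0.53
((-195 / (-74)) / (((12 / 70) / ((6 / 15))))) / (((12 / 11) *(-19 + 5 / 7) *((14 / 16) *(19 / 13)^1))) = -65065 / 269952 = -0.24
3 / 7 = 0.43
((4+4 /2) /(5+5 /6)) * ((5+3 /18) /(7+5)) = 31 /70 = 0.44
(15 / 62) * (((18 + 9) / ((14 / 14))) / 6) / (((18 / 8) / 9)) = 135 / 31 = 4.35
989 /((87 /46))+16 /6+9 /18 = 30513 /58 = 526.09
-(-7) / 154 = 1 / 22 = 0.05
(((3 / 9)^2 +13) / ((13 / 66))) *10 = 25960 / 39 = 665.64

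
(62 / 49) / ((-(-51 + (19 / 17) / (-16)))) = 16864 / 680659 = 0.02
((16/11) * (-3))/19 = -48/209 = -0.23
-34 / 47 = -0.72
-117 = -117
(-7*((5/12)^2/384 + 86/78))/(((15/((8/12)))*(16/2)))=-5550307/129392640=-0.04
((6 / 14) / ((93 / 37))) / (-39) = -37 / 8463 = -0.00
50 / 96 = 25 / 48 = 0.52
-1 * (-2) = 2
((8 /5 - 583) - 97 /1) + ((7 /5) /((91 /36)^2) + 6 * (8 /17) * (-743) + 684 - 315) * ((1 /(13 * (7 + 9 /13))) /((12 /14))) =-2006985111 /2873000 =-698.57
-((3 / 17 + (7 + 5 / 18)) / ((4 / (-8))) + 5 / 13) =28888 / 1989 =14.52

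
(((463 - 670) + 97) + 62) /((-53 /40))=1920 /53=36.23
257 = 257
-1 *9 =-9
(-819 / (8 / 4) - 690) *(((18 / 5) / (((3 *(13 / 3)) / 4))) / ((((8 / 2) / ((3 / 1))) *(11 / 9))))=-534357 / 715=-747.35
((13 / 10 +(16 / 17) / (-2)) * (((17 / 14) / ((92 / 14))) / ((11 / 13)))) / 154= 1833 / 1558480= 0.00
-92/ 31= -2.97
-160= -160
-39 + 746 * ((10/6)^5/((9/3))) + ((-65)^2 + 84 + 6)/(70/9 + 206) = 3179.06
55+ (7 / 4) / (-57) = 12533 / 228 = 54.97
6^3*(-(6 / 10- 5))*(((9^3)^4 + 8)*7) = 1878947220354019.20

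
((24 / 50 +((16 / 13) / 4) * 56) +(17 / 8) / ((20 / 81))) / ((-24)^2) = 273697 / 5990400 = 0.05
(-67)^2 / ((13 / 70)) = 314230 / 13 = 24171.54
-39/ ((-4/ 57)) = 2223/ 4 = 555.75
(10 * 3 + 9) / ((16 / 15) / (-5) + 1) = 49.58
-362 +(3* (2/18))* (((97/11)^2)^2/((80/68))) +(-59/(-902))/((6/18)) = 1351.42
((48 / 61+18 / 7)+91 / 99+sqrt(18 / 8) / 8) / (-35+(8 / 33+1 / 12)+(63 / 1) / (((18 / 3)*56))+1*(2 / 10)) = -15099935 / 115952277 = -0.13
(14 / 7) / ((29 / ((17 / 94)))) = 17 / 1363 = 0.01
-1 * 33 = -33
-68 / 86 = -34 / 43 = -0.79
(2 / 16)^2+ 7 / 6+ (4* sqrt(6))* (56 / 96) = 227 / 192+ 7* sqrt(6) / 3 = 6.90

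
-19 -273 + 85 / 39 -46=-13097 / 39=-335.82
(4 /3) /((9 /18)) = 2.67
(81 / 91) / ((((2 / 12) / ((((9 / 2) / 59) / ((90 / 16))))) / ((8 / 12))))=0.05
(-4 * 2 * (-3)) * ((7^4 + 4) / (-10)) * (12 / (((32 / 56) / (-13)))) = 1575756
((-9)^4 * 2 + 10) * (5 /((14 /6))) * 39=1097460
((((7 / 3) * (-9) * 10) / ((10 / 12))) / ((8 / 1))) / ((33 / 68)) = -714 / 11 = -64.91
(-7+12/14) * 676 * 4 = -116272/7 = -16610.29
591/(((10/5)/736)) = 217488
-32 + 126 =94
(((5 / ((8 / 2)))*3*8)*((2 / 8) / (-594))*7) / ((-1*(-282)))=-35 / 111672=-0.00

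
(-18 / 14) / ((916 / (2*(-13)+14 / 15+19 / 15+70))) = -297 / 4580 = -0.06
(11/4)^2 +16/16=137/16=8.56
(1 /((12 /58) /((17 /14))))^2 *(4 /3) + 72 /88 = 2721167 /58212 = 46.75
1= 1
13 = 13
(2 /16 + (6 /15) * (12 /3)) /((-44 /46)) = -1587 /880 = -1.80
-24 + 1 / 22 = -527 / 22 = -23.95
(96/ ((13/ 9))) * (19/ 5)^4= 112597344/ 8125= 13858.13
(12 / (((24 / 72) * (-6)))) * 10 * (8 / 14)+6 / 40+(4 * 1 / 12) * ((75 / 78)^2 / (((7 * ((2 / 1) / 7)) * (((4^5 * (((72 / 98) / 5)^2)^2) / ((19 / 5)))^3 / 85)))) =4747458785499439017067018193802862201 / 722263835455575310923735068835840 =6573.03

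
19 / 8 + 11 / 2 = 63 / 8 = 7.88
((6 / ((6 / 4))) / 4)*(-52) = -52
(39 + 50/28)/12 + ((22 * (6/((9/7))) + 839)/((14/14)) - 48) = 150707/168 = 897.07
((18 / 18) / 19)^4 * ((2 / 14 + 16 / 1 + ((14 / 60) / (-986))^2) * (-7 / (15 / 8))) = -98872333543 / 213802123920750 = -0.00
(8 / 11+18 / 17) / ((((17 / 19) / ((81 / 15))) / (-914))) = -156606588 / 15895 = -9852.57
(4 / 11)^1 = 4 / 11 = 0.36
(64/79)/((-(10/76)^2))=-92416/1975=-46.79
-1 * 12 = -12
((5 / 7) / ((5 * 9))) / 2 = 1 / 126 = 0.01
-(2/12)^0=-1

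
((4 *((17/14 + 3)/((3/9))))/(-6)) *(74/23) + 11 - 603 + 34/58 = -2887925/4669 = -618.53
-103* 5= -515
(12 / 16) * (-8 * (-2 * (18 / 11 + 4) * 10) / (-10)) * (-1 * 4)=2976 / 11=270.55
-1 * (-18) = 18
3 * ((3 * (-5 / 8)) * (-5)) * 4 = 225 / 2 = 112.50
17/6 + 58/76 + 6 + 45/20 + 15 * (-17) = -55439/228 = -243.15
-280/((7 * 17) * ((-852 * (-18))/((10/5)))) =-10/32589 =-0.00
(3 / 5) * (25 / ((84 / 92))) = 16.43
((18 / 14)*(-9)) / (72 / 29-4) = 2349 / 308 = 7.63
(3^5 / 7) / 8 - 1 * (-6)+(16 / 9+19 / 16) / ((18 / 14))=114721 / 9072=12.65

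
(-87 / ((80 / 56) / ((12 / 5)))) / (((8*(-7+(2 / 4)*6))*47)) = 1827 / 18800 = 0.10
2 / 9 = 0.22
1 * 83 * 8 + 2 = 666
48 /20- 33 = -30.60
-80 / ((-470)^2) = -4 / 11045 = -0.00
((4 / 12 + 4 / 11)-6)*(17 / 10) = -595 / 66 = -9.02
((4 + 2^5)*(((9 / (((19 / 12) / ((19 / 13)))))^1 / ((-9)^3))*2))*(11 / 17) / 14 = -176 / 4641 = -0.04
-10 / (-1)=10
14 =14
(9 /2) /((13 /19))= 171 /26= 6.58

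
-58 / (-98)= 29 / 49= 0.59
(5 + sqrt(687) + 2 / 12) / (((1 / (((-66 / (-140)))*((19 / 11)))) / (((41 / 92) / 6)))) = 24149 / 77280 + 779*sqrt(687) / 12880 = 1.90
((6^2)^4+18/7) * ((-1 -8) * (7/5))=-21163194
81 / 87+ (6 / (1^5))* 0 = 27 / 29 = 0.93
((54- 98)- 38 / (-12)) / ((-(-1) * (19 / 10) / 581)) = -711725 / 57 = -12486.40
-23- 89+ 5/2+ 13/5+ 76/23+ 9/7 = -164719/1610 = -102.31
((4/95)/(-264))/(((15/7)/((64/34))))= -112/799425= -0.00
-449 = -449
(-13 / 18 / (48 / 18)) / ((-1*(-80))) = -13 / 3840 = -0.00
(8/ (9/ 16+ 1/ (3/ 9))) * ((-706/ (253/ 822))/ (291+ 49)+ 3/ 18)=-54335552/ 3677355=-14.78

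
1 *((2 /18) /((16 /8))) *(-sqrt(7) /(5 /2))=-sqrt(7) /45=-0.06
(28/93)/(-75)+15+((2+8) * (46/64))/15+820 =93239027/111600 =835.48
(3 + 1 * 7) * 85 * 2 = 1700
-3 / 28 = -0.11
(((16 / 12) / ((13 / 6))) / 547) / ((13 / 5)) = 40 / 92443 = 0.00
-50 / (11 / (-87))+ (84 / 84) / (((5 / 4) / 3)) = 21882 / 55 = 397.85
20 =20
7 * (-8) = -56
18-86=-68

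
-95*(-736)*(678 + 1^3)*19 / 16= 56377370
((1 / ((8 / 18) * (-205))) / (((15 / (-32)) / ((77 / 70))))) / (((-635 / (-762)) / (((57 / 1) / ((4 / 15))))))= 33858 / 5125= 6.61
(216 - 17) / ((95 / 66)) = 13134 / 95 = 138.25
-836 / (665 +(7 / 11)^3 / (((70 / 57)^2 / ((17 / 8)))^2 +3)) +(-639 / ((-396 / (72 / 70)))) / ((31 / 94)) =801469782605099081 / 212267312575320310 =3.78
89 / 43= 2.07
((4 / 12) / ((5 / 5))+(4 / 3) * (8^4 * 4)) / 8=65537 / 24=2730.71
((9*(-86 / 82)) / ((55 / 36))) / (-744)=0.01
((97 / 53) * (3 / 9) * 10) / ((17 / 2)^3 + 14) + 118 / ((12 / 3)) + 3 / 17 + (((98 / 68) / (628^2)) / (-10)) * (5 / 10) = 254434348259737 / 8570800414080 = 29.69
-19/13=-1.46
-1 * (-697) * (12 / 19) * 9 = 75276 / 19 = 3961.89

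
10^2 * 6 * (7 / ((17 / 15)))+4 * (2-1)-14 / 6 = 189085 / 51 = 3707.55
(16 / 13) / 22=8 / 143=0.06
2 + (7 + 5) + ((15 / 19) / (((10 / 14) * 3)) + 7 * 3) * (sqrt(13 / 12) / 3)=203 * sqrt(39) / 171 + 14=21.41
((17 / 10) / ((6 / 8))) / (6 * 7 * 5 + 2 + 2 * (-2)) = 17 / 1560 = 0.01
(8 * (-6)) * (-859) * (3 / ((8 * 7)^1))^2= 23193 / 196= 118.33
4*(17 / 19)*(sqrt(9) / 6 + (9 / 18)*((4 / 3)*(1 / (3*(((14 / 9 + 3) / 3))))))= 2.31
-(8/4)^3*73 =-584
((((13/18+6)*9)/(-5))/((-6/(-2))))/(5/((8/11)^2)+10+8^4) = -3872/3950835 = -0.00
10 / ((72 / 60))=25 / 3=8.33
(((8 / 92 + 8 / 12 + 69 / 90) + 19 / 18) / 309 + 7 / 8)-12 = -28442207 / 2558520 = -11.12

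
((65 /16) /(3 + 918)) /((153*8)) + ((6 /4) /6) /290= 2264033 /2615345280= 0.00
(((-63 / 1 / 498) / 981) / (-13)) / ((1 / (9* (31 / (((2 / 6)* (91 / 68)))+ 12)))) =11124 / 1528943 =0.01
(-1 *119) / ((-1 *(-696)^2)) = 0.00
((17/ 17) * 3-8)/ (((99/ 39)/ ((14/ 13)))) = -70/ 33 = -2.12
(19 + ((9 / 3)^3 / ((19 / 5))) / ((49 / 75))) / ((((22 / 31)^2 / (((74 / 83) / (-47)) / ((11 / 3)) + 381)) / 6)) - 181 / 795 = 135600.53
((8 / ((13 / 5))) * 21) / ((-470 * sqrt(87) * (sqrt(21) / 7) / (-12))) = 336 * sqrt(203) / 17719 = 0.27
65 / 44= 1.48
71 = 71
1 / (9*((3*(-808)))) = -0.00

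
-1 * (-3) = 3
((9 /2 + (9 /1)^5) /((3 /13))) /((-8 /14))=-3582579 /8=-447822.38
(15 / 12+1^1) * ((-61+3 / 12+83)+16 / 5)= 4581 / 80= 57.26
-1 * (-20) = 20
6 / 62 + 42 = 1305 / 31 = 42.10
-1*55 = -55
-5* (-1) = 5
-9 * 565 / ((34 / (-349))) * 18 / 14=15971985 / 238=67109.18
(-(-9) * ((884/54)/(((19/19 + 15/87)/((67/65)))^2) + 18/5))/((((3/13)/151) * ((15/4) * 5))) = 1464491318/286875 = 5104.98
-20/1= -20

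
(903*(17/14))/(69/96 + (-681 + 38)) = -1.71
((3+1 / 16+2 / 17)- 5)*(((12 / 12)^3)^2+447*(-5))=552915 / 136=4065.55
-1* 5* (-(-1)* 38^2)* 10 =-72200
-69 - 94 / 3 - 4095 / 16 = -17101 / 48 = -356.27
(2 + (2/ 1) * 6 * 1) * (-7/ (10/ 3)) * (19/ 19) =-147/ 5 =-29.40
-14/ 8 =-7/ 4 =-1.75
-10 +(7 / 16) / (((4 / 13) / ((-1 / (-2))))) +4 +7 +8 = 1243 / 128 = 9.71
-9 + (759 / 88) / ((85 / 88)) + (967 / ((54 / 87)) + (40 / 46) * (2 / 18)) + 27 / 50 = 137109959 / 87975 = 1558.51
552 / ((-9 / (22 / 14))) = -2024 / 21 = -96.38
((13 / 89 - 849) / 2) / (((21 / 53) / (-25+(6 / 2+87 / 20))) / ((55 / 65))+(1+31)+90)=-3886925713 / 1117039801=-3.48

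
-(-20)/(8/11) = 55/2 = 27.50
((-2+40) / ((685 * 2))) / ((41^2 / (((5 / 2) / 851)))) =19 / 391965494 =0.00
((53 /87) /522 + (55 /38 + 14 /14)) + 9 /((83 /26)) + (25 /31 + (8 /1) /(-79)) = 523808611424 /87696091611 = 5.97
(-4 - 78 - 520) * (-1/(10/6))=1806/5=361.20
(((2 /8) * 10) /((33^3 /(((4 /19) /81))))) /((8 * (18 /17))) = 85 /3982107096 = 0.00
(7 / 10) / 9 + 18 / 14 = 859 / 630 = 1.36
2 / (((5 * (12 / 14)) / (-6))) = -14 / 5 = -2.80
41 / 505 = 0.08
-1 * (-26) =26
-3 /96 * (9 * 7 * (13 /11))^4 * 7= -3149442233847 /468512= -6722223.20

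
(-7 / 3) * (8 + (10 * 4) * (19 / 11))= -5936 / 33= -179.88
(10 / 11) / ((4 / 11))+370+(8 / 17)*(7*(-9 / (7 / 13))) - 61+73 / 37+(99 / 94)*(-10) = 14656285 / 59126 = 247.88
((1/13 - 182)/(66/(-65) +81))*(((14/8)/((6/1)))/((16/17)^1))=-1407175/1996416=-0.70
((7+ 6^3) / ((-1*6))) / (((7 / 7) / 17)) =-3791 / 6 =-631.83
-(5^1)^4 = -625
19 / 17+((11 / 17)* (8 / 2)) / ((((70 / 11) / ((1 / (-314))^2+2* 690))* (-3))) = -16365210691 / 87996930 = -185.97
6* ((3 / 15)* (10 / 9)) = 4 / 3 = 1.33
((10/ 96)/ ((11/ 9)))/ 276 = 5/ 16192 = 0.00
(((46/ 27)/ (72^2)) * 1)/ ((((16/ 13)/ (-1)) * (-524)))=299/ 586745856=0.00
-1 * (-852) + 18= 870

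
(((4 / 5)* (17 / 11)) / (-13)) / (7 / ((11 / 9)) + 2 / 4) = -136 / 8905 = -0.02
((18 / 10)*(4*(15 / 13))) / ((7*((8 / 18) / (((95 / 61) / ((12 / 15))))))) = 115425 / 22204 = 5.20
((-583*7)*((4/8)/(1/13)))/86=-53053/172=-308.45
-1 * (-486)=486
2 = 2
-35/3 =-11.67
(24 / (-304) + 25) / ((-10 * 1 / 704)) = -166672 / 95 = -1754.44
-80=-80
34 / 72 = 17 / 36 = 0.47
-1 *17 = -17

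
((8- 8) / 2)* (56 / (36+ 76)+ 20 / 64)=0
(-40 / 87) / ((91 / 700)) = -4000 / 1131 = -3.54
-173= -173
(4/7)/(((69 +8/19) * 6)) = 38/27699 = 0.00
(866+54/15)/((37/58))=252184/185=1363.16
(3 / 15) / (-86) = -1 / 430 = -0.00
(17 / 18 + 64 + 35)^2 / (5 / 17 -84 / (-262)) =7207465027 / 443556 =16249.28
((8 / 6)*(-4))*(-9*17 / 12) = 68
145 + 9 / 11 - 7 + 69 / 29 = 45042 / 319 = 141.20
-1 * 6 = -6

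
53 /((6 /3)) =53 /2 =26.50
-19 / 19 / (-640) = 1 / 640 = 0.00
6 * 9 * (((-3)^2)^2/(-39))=-1458/13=-112.15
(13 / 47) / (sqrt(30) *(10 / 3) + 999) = 2997 / 10820857-10 *sqrt(30) / 10820857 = 0.00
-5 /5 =-1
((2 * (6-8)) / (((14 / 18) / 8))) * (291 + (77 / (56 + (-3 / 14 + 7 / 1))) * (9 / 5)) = -123710112 / 10255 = -12063.39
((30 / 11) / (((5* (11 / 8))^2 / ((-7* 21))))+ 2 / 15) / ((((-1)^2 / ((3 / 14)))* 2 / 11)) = -83341 / 8470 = -9.84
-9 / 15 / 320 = -3 / 1600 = -0.00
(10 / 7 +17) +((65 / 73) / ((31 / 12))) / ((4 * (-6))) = 583399 / 31682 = 18.41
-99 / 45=-11 / 5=-2.20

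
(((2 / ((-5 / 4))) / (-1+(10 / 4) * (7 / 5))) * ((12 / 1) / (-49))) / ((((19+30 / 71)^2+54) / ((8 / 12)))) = 645248 / 2662972375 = 0.00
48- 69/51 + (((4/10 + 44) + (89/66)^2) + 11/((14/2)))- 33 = 159233383/2591820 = 61.44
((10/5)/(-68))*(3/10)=-3/340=-0.01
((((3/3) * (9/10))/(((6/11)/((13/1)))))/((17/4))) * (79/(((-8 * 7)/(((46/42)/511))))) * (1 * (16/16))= -259831/17026520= -0.02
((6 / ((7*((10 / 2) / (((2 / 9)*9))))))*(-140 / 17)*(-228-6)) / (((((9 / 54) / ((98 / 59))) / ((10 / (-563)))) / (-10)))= 660441600 / 564689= 1169.57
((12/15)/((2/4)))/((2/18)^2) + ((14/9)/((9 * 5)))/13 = 682358/5265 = 129.60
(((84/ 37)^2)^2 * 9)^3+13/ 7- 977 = 629717861478768255740311862/ 46080664040880246967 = 13665555.27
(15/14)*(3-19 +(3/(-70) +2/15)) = -3341/196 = -17.05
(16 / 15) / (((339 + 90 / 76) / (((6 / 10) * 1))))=608 / 323175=0.00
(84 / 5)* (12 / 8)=126 / 5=25.20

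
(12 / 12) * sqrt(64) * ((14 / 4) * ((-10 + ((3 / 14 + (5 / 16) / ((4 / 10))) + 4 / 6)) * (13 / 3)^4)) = -160027283 / 1944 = -82318.56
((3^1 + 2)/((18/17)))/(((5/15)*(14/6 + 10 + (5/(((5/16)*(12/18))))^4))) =17/398146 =0.00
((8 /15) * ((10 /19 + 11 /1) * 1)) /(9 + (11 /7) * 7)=146 /475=0.31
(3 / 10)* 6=9 / 5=1.80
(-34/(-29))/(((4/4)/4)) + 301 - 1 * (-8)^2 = 241.69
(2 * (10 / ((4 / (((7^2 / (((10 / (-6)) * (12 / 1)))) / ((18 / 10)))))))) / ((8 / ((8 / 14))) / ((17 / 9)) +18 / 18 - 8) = -595 / 36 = -16.53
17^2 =289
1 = 1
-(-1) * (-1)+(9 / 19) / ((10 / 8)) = -59 / 95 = -0.62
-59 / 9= -6.56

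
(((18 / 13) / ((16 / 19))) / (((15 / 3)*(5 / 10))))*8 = 342 / 65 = 5.26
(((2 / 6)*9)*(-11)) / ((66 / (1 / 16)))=-0.03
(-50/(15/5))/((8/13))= -325/12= -27.08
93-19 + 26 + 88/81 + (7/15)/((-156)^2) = 110701781/1095120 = 101.09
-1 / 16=-0.06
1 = 1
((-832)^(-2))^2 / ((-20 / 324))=-81 / 2395870330880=-0.00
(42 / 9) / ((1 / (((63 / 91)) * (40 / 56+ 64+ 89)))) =6456 / 13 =496.62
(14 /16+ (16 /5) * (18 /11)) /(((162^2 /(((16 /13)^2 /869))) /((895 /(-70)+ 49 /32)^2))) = 17089780849 /332387940044160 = 0.00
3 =3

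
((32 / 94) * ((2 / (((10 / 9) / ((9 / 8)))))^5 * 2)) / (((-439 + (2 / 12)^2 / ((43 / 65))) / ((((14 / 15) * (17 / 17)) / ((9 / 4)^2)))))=-38871189063 / 3992103625000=-0.01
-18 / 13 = -1.38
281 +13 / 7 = 1980 / 7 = 282.86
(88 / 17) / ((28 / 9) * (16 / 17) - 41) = -792 / 5825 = -0.14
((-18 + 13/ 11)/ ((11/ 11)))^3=-6331625/ 1331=-4757.04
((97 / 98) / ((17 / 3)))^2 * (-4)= -0.12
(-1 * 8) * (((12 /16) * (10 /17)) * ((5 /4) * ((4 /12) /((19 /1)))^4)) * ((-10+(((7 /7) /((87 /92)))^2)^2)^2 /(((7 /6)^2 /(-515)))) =0.01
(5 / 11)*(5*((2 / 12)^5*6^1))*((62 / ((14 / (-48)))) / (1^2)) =-775 / 2079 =-0.37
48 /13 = 3.69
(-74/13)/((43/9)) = -666/559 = -1.19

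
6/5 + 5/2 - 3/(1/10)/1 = -263/10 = -26.30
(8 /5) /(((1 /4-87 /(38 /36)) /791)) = -480928 /31225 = -15.40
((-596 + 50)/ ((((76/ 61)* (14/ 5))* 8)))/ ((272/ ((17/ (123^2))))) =-0.00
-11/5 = -2.20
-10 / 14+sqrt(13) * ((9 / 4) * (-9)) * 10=-730.84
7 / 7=1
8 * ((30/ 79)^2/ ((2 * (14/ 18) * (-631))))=-32400/ 27566497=-0.00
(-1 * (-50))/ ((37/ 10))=500/ 37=13.51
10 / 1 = 10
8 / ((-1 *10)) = -0.80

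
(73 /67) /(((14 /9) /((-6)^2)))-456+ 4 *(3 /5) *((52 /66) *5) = -2173642 /5159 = -421.33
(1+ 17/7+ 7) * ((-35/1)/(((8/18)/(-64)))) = 52560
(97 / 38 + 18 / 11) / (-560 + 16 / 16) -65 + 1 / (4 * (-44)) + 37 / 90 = -494019739 / 7647120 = -64.60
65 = 65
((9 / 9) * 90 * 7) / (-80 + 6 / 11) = -3465 / 437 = -7.93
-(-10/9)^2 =-100/81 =-1.23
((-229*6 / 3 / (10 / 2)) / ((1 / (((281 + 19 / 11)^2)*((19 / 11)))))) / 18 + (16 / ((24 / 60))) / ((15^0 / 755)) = -8054895620 / 11979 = -672418.03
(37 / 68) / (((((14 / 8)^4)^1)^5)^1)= 10170482556928 / 1356468527059404017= 0.00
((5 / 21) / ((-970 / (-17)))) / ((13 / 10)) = 0.00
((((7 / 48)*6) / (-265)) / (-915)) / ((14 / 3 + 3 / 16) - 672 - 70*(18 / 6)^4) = -14 / 24585590975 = -0.00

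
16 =16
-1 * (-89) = 89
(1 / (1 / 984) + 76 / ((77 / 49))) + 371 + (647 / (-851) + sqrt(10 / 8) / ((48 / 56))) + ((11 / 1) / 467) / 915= 1403.91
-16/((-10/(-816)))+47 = -6293/5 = -1258.60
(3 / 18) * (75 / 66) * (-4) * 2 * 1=-50 / 33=-1.52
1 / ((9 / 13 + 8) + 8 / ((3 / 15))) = 13 / 633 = 0.02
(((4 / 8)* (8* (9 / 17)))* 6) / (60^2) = 3 / 850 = 0.00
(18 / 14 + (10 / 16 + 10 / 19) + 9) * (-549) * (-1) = 6680781 / 1064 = 6278.93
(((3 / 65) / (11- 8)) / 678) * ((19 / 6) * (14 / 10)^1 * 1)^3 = 2352637 / 1189890000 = 0.00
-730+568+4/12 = -485/3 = -161.67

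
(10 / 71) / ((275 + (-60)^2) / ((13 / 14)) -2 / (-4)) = 260 / 7704423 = 0.00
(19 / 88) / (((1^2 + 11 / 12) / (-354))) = -10089 / 253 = -39.88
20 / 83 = 0.24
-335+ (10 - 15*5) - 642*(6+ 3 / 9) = -4466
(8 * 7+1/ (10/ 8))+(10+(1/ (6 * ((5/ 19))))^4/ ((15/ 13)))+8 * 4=1202114173/ 12150000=98.94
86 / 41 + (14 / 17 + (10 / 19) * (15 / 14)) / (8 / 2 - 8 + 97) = 18212095 / 8621193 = 2.11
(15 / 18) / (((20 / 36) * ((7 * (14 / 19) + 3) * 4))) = 57 / 1240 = 0.05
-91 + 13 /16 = -1443 /16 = -90.19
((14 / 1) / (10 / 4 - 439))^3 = -21952 / 665338617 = -0.00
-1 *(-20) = 20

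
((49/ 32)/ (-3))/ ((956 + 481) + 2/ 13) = -91/ 256224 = -0.00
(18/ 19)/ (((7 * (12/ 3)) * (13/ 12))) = 54/ 1729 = 0.03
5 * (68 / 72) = 85 / 18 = 4.72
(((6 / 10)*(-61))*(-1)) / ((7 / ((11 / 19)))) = 2013 / 665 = 3.03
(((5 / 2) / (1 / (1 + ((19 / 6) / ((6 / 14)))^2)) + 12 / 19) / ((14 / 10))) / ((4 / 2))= 1227865 / 24624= 49.86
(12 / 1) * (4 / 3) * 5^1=80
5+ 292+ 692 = 989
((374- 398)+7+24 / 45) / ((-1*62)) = 247 / 930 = 0.27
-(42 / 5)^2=-1764 / 25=-70.56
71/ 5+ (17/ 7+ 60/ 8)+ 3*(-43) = -7341/ 70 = -104.87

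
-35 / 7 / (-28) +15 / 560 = 23 / 112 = 0.21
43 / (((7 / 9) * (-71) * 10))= -387 / 4970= -0.08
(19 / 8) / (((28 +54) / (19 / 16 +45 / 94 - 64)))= -890625 / 493312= -1.81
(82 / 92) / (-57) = -41 / 2622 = -0.02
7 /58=0.12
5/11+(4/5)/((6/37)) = 889/165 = 5.39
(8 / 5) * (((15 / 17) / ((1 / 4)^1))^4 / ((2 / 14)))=1737.91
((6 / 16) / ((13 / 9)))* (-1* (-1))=27 / 104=0.26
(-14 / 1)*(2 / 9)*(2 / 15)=-56 / 135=-0.41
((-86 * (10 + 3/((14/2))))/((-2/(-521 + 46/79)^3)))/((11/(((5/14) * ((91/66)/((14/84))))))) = -14178888165185034395/835208066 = -16976474177.38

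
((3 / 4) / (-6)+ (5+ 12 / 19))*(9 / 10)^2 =67797 / 15200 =4.46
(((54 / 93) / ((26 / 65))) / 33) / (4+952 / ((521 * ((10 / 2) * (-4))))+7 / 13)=0.01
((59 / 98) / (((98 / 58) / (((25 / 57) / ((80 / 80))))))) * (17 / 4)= 727175 / 1094856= 0.66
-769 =-769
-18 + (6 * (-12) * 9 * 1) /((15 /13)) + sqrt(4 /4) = -2893 /5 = -578.60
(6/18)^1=1/3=0.33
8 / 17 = 0.47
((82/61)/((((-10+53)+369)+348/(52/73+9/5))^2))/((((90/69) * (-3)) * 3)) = -792958327/2098667276487360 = -0.00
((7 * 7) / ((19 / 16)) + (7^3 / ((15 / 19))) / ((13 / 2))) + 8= 430166 / 3705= 116.10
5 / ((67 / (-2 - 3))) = -25 / 67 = -0.37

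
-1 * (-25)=25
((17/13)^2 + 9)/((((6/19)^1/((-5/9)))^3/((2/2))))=-775924375/13305708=-58.32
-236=-236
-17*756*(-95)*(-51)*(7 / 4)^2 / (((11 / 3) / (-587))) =1343259568665 / 44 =30528626560.57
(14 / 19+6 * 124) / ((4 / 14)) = 49525 / 19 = 2606.58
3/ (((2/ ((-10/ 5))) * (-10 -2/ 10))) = 5/ 17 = 0.29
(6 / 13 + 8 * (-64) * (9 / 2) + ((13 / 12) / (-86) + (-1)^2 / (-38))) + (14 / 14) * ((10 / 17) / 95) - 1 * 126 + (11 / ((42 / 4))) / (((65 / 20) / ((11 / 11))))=-73687804249 / 30333576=-2429.25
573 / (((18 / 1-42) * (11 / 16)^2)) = -6112 / 121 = -50.51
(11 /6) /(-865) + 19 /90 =1627 /7785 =0.21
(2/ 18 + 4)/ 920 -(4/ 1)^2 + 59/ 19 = -12.89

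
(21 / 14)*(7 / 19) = 21 / 38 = 0.55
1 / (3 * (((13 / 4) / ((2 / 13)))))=8 / 507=0.02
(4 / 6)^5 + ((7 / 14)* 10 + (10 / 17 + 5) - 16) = -21812 / 4131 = -5.28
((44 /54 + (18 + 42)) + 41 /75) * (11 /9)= 75.00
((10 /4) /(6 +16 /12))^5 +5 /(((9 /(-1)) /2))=-1.11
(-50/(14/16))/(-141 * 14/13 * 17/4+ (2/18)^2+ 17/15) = 4212000/47484017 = 0.09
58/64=29/32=0.91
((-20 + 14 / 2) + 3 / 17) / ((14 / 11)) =-1199 / 119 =-10.08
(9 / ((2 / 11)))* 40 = 1980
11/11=1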